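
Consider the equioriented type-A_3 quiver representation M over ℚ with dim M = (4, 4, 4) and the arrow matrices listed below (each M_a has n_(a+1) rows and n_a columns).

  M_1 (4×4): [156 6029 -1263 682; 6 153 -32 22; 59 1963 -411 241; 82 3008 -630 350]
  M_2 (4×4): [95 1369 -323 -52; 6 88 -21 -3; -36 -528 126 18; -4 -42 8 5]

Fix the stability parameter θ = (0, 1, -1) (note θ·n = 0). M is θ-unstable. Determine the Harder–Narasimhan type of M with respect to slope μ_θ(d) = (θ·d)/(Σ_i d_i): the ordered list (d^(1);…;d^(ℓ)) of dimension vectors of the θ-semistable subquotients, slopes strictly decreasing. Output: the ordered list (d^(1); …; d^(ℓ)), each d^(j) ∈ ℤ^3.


Barcode: M ≅ I[1,1], I[1,3]^3, I[2,2], I[3,3]. HN layers by μ_θ (3 steps, strictly decreasing):
  μ^(1)=1; μ^(2)=0; μ^(3)=-1

((0, 1, 0); (4, 3, 3); (0, 0, 1))


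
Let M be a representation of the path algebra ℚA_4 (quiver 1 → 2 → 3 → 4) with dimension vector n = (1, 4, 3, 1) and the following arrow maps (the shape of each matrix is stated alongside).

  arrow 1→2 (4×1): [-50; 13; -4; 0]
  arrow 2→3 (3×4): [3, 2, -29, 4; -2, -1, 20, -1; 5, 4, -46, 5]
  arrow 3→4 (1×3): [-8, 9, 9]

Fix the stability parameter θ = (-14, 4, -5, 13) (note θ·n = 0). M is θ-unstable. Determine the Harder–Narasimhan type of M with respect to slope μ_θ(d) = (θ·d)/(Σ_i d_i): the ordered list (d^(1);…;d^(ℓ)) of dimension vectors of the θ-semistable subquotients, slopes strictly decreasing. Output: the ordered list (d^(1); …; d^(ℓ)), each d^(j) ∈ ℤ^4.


Barcode: M ≅ I[1,4], I[2,2], I[2,3]^2. HN layers by μ_θ (4 steps, strictly decreasing):
  μ^(1)=13; μ^(2)=4; μ^(3)=-1/2; μ^(4)=-14

((0, 0, 0, 1); (0, 1, 0, 0); (0, 3, 3, 0); (1, 0, 0, 0))


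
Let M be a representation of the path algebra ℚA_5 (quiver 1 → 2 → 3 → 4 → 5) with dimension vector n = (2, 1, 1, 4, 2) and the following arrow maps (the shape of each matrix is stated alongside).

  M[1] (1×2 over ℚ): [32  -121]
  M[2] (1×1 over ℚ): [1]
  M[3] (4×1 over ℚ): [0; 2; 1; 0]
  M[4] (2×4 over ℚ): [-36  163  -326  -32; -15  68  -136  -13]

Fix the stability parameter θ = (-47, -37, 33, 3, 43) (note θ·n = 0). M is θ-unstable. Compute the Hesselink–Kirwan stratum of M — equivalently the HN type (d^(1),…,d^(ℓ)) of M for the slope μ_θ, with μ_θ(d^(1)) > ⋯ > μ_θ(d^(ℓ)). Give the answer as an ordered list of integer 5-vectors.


Barcode: M ≅ I[1,1], I[1,4], I[4,4], I[4,5]^2. HN layers by μ_θ (5 steps, strictly decreasing):
  μ^(1)=43; μ^(2)=18; μ^(3)=3; μ^(4)=-37; μ^(5)=-47

((0, 0, 0, 0, 2); (0, 0, 1, 1, 0); (0, 0, 0, 3, 0); (0, 1, 0, 0, 0); (2, 0, 0, 0, 0))


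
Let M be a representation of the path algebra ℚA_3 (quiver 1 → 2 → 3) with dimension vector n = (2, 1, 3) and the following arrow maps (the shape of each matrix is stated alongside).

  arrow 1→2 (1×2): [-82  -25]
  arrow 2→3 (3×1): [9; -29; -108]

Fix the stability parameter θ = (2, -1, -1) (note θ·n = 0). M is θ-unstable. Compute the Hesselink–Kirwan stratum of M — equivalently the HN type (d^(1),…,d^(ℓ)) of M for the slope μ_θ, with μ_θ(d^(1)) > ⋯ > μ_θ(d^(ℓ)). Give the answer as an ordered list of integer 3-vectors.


Via rank(M_{q-1}∘⋯∘M_p): M ≅ I[1,1], I[1,3], I[3,3]^2.
μ_θ-semistable layers: μ^(1)=2; μ^(2)=0; μ^(3)=-1

((1, 0, 0); (1, 1, 1); (0, 0, 2))


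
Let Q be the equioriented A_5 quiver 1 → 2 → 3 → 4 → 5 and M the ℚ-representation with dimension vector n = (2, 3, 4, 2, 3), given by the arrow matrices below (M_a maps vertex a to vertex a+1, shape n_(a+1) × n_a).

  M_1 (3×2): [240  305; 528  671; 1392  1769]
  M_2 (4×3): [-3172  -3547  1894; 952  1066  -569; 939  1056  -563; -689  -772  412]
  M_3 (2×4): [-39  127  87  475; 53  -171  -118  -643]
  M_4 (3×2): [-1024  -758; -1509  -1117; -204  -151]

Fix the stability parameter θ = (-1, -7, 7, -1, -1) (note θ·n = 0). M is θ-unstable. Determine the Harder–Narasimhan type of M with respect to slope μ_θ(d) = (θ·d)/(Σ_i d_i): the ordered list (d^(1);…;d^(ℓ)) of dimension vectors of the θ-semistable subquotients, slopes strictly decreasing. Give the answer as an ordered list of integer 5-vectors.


Barcode: M ≅ I[1,1], I[1,5], I[2,3], I[2,5], I[3,3], I[5,5]. HN layers by μ_θ (5 steps, strictly decreasing):
  μ^(1)=7; μ^(2)=5/3; μ^(3)=-1; μ^(4)=-4; μ^(5)=-7

((0, 0, 2, 0, 0); (0, 0, 2, 2, 2); (1, 0, 0, 0, 1); (1, 1, 0, 0, 0); (0, 2, 0, 0, 0))


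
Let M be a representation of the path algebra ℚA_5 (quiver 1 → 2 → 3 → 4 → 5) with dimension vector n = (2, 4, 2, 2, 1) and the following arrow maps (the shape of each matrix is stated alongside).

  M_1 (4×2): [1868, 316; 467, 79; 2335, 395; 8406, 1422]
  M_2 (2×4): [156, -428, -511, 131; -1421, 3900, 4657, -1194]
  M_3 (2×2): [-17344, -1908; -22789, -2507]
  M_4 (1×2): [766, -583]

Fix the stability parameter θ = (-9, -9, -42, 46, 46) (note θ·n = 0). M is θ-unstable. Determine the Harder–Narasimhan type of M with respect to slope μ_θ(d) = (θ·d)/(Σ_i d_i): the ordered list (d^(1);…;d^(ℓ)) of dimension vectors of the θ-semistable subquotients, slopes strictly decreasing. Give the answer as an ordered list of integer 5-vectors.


Interval decomposition of M: I[1,1], I[1,5], I[2,2]^2, I[2,4].
HN type (ℓ=4): μ^(1)=46; μ^(2)=-9; μ^(3)=-20; μ^(4)=-51/2

((0, 0, 0, 2, 1); (1, 2, 0, 0, 0); (1, 1, 1, 0, 0); (0, 1, 1, 0, 0))


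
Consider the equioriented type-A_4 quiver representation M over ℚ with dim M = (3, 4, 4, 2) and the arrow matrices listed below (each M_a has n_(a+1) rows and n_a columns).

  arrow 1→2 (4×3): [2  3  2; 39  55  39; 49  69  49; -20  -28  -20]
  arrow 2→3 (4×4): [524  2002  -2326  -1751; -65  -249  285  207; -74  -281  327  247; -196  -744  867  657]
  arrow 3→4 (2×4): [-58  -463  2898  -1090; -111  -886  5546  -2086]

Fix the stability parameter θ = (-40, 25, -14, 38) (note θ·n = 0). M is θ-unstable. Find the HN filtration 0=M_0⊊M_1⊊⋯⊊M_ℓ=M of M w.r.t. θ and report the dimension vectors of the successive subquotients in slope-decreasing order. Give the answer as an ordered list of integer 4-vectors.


Barcode: M ≅ I[1,1], I[1,4]^2, I[2,3]^2. HN layers by μ_θ (3 steps, strictly decreasing):
  μ^(1)=38; μ^(2)=11/2; μ^(3)=-40

((0, 0, 0, 2); (0, 4, 4, 0); (3, 0, 0, 0))


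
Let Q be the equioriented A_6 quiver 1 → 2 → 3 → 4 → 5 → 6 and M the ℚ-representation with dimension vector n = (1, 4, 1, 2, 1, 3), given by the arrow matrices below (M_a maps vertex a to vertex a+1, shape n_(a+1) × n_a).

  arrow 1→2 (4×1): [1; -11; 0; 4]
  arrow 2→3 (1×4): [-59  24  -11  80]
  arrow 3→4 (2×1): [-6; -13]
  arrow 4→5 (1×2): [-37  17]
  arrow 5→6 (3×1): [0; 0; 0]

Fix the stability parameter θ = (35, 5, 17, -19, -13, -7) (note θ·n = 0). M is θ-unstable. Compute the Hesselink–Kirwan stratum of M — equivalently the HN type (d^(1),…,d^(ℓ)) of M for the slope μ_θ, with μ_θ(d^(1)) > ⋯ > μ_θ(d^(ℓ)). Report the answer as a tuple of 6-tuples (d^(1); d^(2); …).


Barcode: M ≅ I[1,5], I[2,2]^3, I[4,4], I[6,6]^3. HN layers by μ_θ (3 steps, strictly decreasing):
  μ^(1)=5; μ^(2)=-7; μ^(3)=-19

((1, 4, 1, 1, 1, 0); (0, 0, 0, 0, 0, 3); (0, 0, 0, 1, 0, 0))


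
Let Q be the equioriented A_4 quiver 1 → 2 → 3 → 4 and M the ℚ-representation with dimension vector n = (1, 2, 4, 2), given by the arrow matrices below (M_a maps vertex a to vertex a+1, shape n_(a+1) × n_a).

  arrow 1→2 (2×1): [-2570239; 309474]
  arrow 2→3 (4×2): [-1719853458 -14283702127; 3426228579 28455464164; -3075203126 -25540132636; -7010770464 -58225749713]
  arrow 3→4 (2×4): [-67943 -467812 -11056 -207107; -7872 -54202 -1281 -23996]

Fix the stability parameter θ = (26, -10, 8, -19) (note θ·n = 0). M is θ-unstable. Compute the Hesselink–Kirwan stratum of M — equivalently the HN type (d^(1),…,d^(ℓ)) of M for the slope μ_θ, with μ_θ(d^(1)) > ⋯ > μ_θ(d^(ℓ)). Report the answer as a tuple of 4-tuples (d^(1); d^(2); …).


Via rank(M_{q-1}∘⋯∘M_p): M ≅ I[1,4], I[2,3], I[3,3], I[3,4].
μ_θ-semistable layers: μ^(1)=8; μ^(2)=5/4; μ^(3)=-11/2; μ^(4)=-10

((0, 0, 2, 0); (1, 1, 1, 1); (0, 0, 1, 1); (0, 1, 0, 0))


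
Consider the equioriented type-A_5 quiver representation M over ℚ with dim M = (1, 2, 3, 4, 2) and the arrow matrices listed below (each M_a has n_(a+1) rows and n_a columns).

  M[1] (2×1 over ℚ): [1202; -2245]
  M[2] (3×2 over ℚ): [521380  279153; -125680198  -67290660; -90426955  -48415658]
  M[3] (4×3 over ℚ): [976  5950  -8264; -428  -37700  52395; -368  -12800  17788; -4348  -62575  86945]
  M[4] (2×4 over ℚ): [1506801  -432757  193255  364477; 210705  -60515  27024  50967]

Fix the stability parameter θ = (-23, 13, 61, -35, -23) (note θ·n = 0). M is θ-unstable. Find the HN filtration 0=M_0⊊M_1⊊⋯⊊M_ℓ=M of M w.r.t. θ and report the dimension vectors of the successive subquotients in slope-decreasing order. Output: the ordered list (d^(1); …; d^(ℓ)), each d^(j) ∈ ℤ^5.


Interval decomposition of M: I[1,3], I[2,4], I[3,5], I[4,4], I[4,5].
HN type (ℓ=5): μ^(1)=61; μ^(2)=13; μ^(3)=1; μ^(4)=-23; μ^(5)=-35

((0, 0, 1, 0, 0); (0, 2, 1, 1, 0); (0, 0, 1, 1, 1); (1, 0, 0, 0, 1); (0, 0, 0, 2, 0))


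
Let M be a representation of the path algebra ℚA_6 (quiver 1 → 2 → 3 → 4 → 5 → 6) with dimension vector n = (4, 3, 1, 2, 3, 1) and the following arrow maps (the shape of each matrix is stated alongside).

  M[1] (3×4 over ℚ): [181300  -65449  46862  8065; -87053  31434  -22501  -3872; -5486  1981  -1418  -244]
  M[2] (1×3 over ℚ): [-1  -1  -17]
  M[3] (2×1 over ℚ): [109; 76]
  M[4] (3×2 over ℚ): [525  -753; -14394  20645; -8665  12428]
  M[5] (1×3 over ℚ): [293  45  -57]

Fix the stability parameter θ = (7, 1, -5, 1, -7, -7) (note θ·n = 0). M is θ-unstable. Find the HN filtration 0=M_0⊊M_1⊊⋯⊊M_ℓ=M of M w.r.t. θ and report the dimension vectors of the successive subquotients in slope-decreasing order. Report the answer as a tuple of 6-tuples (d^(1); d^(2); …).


Interval decomposition of M: I[1,1], I[1,2]^2, I[1,5], I[4,5], I[5,6].
HN type (ℓ=5): μ^(1)=7; μ^(2)=4; μ^(3)=-3/5; μ^(4)=-3; μ^(5)=-7

((1, 0, 0, 0, 0, 0); (2, 2, 0, 0, 0, 0); (1, 1, 1, 1, 1, 0); (0, 0, 0, 1, 1, 0); (0, 0, 0, 0, 1, 1))


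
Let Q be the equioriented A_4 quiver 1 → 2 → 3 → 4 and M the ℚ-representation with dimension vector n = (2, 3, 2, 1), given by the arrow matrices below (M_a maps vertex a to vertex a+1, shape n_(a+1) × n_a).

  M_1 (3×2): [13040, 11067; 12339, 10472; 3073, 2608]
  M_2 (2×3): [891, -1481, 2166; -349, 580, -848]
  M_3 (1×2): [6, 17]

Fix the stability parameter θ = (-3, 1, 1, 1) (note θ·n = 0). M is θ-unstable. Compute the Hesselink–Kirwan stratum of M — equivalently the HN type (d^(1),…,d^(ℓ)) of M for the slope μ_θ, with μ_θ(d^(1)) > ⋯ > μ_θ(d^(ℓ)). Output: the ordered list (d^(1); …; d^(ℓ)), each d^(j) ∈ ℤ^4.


Interval decomposition of M: I[1,3], I[1,4], I[2,2].
HN type (ℓ=2): μ^(1)=1; μ^(2)=-3

((0, 3, 2, 1); (2, 0, 0, 0))


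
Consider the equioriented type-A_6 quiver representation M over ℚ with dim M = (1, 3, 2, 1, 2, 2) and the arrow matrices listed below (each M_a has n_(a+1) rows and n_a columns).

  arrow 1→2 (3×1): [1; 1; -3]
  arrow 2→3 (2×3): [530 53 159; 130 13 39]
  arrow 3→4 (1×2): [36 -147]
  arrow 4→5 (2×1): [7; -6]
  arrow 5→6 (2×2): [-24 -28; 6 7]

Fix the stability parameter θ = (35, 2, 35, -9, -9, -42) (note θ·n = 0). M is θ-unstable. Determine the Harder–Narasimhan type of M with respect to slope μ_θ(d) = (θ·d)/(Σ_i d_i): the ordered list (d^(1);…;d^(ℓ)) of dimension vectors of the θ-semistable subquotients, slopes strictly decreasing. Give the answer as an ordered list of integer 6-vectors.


Via rank(M_{q-1}∘⋯∘M_p): M ≅ I[1,5], I[2,2]^2, I[3,3], I[5,6], I[6,6].
μ_θ-semistable layers: μ^(1)=35; μ^(2)=54/5; μ^(3)=2; μ^(4)=-51/2; μ^(5)=-42

((0, 0, 1, 0, 0, 0); (1, 1, 1, 1, 1, 0); (0, 2, 0, 0, 0, 0); (0, 0, 0, 0, 1, 1); (0, 0, 0, 0, 0, 1))


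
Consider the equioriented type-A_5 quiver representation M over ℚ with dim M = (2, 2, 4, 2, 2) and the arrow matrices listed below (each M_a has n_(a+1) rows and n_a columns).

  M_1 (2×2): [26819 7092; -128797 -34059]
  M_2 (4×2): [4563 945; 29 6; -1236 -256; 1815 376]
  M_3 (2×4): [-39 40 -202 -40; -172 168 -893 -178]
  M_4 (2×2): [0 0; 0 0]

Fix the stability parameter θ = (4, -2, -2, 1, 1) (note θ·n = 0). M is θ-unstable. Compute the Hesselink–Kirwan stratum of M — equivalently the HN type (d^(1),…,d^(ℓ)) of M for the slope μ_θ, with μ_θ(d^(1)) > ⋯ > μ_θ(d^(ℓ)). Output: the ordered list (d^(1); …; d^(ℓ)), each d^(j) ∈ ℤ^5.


Barcode: M ≅ I[1,4]^2, I[3,3]^2, I[5,5]^2. HN layers by μ_θ (3 steps, strictly decreasing):
  μ^(1)=1; μ^(2)=0; μ^(3)=-2

((0, 0, 0, 2, 2); (2, 2, 2, 0, 0); (0, 0, 2, 0, 0))


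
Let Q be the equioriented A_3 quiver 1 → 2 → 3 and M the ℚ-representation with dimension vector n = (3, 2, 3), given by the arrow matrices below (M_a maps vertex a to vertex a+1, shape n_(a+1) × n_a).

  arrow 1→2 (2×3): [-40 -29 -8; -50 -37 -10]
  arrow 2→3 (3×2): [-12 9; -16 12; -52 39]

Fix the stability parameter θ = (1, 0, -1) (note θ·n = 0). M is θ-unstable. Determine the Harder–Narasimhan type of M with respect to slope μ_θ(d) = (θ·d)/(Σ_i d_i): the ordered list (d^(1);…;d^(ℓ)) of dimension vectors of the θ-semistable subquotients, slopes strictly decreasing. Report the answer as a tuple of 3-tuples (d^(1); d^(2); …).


Via rank(M_{q-1}∘⋯∘M_p): M ≅ I[1,1], I[1,2], I[1,3], I[3,3]^2.
μ_θ-semistable layers: μ^(1)=1; μ^(2)=1/2; μ^(3)=0; μ^(4)=-1

((1, 0, 0); (1, 1, 0); (1, 1, 1); (0, 0, 2))


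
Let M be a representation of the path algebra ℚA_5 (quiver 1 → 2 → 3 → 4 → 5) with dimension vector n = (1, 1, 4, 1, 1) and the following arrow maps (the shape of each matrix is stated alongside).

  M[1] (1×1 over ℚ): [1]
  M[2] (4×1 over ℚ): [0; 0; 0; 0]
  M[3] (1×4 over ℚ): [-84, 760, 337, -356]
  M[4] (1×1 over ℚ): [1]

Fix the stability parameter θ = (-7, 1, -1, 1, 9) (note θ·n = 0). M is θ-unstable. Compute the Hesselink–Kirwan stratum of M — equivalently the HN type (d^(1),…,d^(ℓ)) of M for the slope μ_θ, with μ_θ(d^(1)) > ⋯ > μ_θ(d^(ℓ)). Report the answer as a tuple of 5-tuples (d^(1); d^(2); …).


Interval decomposition of M: I[1,2], I[3,3]^3, I[3,5].
HN type (ℓ=4): μ^(1)=9; μ^(2)=1; μ^(3)=-1; μ^(4)=-7

((0, 0, 0, 0, 1); (0, 1, 0, 1, 0); (0, 0, 4, 0, 0); (1, 0, 0, 0, 0))


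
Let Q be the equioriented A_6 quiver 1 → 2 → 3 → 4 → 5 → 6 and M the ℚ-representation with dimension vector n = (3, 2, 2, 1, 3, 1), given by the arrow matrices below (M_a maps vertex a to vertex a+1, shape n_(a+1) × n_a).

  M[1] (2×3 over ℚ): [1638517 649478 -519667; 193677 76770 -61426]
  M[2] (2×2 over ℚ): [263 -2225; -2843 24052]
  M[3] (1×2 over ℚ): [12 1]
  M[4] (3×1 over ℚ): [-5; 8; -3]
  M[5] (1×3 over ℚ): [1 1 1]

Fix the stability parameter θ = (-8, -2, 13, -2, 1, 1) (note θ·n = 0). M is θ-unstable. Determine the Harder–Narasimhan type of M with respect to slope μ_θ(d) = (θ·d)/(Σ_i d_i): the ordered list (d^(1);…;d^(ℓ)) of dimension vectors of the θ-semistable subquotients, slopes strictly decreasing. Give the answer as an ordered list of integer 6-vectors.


Barcode: M ≅ I[1,1], I[1,3], I[1,5], I[5,5], I[5,6]. HN layers by μ_θ (5 steps, strictly decreasing):
  μ^(1)=13; μ^(2)=4; μ^(3)=1; μ^(4)=-2; μ^(5)=-8

((0, 0, 1, 0, 0, 0); (0, 0, 1, 1, 1, 0); (0, 0, 0, 0, 2, 1); (0, 2, 0, 0, 0, 0); (3, 0, 0, 0, 0, 0))


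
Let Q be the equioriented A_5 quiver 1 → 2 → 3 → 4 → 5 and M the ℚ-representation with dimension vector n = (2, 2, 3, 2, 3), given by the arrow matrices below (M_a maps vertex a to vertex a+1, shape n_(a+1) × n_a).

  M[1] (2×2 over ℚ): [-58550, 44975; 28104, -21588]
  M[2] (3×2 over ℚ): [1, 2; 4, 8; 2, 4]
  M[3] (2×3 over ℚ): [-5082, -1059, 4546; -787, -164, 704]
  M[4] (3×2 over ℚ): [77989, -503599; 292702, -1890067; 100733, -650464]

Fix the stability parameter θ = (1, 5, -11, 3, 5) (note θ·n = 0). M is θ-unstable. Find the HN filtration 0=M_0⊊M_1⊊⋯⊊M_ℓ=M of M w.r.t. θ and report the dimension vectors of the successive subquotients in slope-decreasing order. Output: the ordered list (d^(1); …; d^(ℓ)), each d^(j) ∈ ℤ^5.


Interval decomposition of M: I[1,1], I[1,5], I[2,2], I[3,3], I[3,5], I[5,5].
HN type (ℓ=5): μ^(1)=5; μ^(2)=3; μ^(3)=1; μ^(4)=-5/3; μ^(5)=-11

((0, 1, 0, 0, 3); (0, 0, 0, 2, 0); (1, 0, 0, 0, 0); (1, 1, 1, 0, 0); (0, 0, 2, 0, 0))


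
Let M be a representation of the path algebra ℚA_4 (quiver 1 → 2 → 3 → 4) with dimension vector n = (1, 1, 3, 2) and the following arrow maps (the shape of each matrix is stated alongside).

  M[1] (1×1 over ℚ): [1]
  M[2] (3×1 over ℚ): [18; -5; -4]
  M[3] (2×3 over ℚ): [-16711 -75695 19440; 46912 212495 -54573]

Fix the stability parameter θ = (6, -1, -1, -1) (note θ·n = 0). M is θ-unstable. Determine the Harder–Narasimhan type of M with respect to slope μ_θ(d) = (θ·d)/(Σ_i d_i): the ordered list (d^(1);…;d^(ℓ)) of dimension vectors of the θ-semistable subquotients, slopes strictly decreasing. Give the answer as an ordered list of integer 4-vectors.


Via rank(M_{q-1}∘⋯∘M_p): M ≅ I[1,4], I[3,3], I[3,4].
μ_θ-semistable layers: μ^(1)=3/4; μ^(2)=-1

((1, 1, 1, 1); (0, 0, 2, 1))


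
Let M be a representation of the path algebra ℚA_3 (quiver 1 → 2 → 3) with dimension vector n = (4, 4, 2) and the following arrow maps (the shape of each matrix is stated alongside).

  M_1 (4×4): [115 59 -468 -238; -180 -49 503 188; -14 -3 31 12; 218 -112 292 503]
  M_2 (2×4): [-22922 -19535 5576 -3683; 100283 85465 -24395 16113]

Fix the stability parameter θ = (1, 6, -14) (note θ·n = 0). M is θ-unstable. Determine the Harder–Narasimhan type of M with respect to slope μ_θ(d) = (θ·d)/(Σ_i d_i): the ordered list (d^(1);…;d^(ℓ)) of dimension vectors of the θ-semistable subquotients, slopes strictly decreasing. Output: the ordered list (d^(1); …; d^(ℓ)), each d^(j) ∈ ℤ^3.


Via rank(M_{q-1}∘⋯∘M_p): M ≅ I[1,1], I[1,2], I[1,3]^2, I[2,2].
μ_θ-semistable layers: μ^(1)=6; μ^(2)=1; μ^(3)=-7/3

((0, 2, 0); (2, 0, 0); (2, 2, 2))


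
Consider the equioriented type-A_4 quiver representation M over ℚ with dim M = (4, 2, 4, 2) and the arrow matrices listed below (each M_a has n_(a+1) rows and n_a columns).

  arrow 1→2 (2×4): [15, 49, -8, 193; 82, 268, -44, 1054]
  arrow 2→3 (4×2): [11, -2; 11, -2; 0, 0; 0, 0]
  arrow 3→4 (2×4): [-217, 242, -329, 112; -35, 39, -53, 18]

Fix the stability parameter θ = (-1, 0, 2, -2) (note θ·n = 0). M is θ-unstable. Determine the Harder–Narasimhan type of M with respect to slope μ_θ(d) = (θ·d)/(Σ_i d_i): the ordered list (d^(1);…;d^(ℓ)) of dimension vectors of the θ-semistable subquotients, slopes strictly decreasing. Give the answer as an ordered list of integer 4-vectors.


Via rank(M_{q-1}∘⋯∘M_p): M ≅ I[1,1]^2, I[1,2], I[1,4], I[3,3]^2, I[3,4].
μ_θ-semistable layers: μ^(1)=2; μ^(2)=0; μ^(3)=-1

((0, 0, 2, 0); (0, 2, 2, 2); (4, 0, 0, 0))


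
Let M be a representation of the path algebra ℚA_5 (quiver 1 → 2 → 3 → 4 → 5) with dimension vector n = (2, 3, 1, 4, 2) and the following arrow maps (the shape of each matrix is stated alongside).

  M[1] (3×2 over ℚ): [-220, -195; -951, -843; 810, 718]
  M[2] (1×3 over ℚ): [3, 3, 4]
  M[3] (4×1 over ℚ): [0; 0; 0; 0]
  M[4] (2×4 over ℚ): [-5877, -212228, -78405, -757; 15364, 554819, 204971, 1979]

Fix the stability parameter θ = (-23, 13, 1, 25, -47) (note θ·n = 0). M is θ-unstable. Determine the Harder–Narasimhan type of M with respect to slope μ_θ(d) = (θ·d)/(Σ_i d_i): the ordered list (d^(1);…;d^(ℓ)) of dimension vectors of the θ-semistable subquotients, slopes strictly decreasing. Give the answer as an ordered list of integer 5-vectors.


Barcode: M ≅ I[1,2], I[1,3], I[2,2], I[4,4]^2, I[4,5]^2. HN layers by μ_θ (5 steps, strictly decreasing):
  μ^(1)=25; μ^(2)=13; μ^(3)=7; μ^(4)=-11; μ^(5)=-23

((0, 0, 0, 2, 0); (0, 2, 0, 0, 0); (0, 1, 1, 0, 0); (0, 0, 0, 2, 2); (2, 0, 0, 0, 0))


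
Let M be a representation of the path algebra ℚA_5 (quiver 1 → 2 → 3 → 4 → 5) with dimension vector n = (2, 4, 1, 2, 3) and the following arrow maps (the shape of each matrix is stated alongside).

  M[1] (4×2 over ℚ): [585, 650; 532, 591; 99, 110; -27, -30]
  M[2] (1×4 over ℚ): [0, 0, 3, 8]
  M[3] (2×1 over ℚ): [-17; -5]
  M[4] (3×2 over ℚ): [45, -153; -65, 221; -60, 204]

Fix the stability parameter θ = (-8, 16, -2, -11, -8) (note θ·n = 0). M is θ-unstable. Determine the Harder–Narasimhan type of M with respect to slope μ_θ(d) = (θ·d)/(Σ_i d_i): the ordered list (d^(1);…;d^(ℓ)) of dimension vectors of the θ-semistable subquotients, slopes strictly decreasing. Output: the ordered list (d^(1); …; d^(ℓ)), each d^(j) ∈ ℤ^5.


Barcode: M ≅ I[1,2], I[1,4], I[2,2]^2, I[4,5], I[5,5]^2. HN layers by μ_θ (4 steps, strictly decreasing):
  μ^(1)=16; μ^(2)=1; μ^(3)=-8; μ^(4)=-11

((0, 3, 0, 0, 0); (0, 1, 1, 1, 0); (2, 0, 0, 0, 3); (0, 0, 0, 1, 0))


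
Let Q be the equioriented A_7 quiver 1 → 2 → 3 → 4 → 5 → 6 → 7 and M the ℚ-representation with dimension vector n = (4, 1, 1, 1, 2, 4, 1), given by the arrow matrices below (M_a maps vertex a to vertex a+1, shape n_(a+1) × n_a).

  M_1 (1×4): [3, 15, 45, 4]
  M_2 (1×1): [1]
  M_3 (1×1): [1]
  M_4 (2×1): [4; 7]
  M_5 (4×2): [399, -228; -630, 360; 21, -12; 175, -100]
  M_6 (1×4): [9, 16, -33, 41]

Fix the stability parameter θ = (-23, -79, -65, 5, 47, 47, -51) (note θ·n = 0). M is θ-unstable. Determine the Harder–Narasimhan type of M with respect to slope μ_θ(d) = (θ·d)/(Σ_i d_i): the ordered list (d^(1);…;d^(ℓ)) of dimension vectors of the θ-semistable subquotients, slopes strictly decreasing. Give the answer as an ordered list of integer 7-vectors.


Barcode: M ≅ I[1,1]^3, I[1,5], I[5,7], I[6,6]^3. HN layers by μ_θ (5 steps, strictly decreasing):
  μ^(1)=47; μ^(2)=43/3; μ^(3)=5; μ^(4)=-23; μ^(5)=-167/3

((0, 0, 0, 0, 1, 3, 0); (0, 0, 0, 0, 1, 1, 1); (0, 0, 0, 1, 0, 0, 0); (3, 0, 0, 0, 0, 0, 0); (1, 1, 1, 0, 0, 0, 0))


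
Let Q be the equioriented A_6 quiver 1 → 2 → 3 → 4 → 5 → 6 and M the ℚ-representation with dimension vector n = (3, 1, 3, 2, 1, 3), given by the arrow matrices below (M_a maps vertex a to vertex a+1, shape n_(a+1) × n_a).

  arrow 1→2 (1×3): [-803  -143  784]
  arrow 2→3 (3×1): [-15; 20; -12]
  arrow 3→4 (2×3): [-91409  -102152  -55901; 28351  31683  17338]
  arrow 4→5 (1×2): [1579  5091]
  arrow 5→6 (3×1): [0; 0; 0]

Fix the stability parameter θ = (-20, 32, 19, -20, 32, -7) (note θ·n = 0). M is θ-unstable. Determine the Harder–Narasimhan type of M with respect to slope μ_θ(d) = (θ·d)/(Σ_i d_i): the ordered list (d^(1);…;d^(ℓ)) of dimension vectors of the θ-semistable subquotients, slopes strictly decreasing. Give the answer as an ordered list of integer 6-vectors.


Via rank(M_{q-1}∘⋯∘M_p): M ≅ I[1,1]^2, I[1,5], I[3,3], I[3,4], I[6,6]^3.
μ_θ-semistable layers: μ^(1)=32; μ^(2)=19; μ^(3)=31/3; μ^(4)=-1/2; μ^(5)=-7; μ^(6)=-20

((0, 0, 0, 0, 1, 0); (0, 0, 1, 0, 0, 0); (0, 1, 1, 1, 0, 0); (0, 0, 1, 1, 0, 0); (0, 0, 0, 0, 0, 3); (3, 0, 0, 0, 0, 0))


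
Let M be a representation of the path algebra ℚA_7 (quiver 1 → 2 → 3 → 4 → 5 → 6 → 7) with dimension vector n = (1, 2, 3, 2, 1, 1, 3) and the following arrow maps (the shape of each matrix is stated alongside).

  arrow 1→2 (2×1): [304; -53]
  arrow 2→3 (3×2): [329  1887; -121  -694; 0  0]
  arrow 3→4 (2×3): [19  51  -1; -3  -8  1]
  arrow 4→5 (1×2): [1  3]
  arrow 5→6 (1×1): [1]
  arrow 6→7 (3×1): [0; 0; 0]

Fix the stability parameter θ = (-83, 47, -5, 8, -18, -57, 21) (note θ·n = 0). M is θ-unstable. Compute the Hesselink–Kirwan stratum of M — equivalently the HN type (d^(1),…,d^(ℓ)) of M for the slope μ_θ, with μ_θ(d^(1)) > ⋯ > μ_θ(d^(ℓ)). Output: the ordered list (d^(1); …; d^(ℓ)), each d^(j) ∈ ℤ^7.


Via rank(M_{q-1}∘⋯∘M_p): M ≅ I[1,6], I[2,4], I[3,3], I[7,7]^3.
μ_θ-semistable layers: μ^(1)=21; μ^(2)=50/3; μ^(3)=-5; μ^(4)=-83

((0, 0, 0, 0, 0, 0, 3); (0, 1, 1, 1, 0, 0, 0); (0, 1, 2, 1, 1, 1, 0); (1, 0, 0, 0, 0, 0, 0))


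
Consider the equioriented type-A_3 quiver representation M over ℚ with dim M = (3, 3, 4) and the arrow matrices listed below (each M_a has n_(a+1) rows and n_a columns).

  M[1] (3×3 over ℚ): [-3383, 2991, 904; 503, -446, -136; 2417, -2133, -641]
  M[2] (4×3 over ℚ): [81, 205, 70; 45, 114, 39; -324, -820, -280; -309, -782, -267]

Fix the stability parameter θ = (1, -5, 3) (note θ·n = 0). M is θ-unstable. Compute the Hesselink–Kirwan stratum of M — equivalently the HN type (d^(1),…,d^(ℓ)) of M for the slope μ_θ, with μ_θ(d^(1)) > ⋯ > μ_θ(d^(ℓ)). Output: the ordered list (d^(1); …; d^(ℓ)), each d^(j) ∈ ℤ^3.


Barcode: M ≅ I[1,2], I[1,3]^2, I[3,3]^2. HN layers by μ_θ (2 steps, strictly decreasing):
  μ^(1)=3; μ^(2)=-2

((0, 0, 4); (3, 3, 0))


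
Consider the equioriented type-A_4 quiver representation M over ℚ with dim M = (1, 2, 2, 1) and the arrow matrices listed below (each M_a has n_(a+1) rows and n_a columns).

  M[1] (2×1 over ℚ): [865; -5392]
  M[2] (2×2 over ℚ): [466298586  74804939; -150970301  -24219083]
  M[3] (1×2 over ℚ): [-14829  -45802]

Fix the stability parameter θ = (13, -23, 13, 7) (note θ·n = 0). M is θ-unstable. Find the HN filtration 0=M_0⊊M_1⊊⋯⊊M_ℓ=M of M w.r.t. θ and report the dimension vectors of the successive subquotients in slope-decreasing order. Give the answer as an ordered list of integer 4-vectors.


Barcode: M ≅ I[1,3], I[2,4]. HN layers by μ_θ (4 steps, strictly decreasing):
  μ^(1)=13; μ^(2)=10; μ^(3)=-5; μ^(4)=-23

((0, 0, 1, 0); (0, 0, 1, 1); (1, 1, 0, 0); (0, 1, 0, 0))


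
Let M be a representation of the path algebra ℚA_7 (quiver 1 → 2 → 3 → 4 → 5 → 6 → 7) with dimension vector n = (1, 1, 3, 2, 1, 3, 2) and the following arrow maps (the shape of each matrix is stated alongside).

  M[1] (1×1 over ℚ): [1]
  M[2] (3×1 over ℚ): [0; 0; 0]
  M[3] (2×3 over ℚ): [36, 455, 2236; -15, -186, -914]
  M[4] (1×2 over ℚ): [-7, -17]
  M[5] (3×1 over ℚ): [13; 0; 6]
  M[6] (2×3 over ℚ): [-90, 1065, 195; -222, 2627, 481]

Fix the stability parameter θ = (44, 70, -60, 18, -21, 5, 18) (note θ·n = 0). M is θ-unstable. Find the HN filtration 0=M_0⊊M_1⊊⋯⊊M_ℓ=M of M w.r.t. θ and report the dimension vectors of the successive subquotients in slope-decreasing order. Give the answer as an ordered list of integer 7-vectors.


Barcode: M ≅ I[1,2], I[3,3], I[3,4], I[3,6], I[6,6], I[6,7], I[7,7]. HN layers by μ_θ (6 steps, strictly decreasing):
  μ^(1)=70; μ^(2)=44; μ^(3)=18; μ^(4)=5; μ^(5)=-3/2; μ^(6)=-60

((0, 1, 0, 0, 0, 0, 0); (1, 0, 0, 0, 0, 0, 0); (0, 0, 0, 1, 0, 0, 2); (0, 0, 0, 0, 0, 3, 0); (0, 0, 0, 1, 1, 0, 0); (0, 0, 3, 0, 0, 0, 0))


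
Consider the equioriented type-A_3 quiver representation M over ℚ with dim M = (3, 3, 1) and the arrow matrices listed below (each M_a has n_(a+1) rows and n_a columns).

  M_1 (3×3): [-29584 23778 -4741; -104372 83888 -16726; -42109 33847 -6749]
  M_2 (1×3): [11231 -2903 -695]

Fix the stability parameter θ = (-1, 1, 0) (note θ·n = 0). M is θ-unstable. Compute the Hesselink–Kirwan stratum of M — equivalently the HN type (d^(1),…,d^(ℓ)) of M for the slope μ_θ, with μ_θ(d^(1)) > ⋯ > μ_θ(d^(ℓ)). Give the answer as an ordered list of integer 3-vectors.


Interval decomposition of M: I[1,1], I[1,2], I[1,3], I[2,2].
HN type (ℓ=3): μ^(1)=1; μ^(2)=1/2; μ^(3)=-1

((0, 2, 0); (0, 1, 1); (3, 0, 0))


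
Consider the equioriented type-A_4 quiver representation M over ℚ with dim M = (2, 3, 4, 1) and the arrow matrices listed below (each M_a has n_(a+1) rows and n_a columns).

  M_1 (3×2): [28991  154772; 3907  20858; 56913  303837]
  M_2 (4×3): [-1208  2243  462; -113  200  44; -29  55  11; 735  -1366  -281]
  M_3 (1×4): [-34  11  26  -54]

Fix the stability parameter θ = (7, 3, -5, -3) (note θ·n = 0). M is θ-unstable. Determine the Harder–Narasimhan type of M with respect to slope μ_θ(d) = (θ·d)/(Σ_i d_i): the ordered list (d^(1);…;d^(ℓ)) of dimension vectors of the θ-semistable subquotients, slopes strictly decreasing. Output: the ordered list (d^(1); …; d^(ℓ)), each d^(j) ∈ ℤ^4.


Via rank(M_{q-1}∘⋯∘M_p): M ≅ I[1,3], I[1,4], I[2,3], I[3,3].
μ_θ-semistable layers: μ^(1)=5/3; μ^(2)=1/2; μ^(3)=-1; μ^(4)=-5

((1, 1, 1, 0); (1, 1, 1, 1); (0, 1, 1, 0); (0, 0, 1, 0))


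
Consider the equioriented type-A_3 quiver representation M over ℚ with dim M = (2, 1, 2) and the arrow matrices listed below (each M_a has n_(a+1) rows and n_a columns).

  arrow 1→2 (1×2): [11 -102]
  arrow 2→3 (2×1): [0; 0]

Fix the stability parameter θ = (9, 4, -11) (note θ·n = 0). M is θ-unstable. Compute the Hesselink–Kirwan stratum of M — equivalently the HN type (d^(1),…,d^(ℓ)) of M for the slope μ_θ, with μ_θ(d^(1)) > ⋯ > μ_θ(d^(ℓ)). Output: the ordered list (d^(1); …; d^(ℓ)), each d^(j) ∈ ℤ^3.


Via rank(M_{q-1}∘⋯∘M_p): M ≅ I[1,1], I[1,2], I[3,3]^2.
μ_θ-semistable layers: μ^(1)=9; μ^(2)=13/2; μ^(3)=-11

((1, 0, 0); (1, 1, 0); (0, 0, 2))


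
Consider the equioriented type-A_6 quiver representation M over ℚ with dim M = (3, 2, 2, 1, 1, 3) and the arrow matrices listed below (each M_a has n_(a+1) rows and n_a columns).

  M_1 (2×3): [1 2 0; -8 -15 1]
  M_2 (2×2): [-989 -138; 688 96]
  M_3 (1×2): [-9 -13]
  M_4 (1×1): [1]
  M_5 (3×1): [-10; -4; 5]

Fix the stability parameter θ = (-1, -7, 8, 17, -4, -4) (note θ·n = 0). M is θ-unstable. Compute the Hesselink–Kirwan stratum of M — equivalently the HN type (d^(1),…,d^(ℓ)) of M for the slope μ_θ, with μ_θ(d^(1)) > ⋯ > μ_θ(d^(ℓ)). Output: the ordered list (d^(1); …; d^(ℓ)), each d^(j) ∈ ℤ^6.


Interval decomposition of M: I[1,1], I[1,2], I[1,6], I[3,3], I[6,6]^2.
HN type (ℓ=4): μ^(1)=8; μ^(2)=17/4; μ^(3)=-1; μ^(4)=-4

((0, 0, 1, 0, 0, 0); (0, 0, 1, 1, 1, 1); (1, 0, 0, 0, 0, 0); (2, 2, 0, 0, 0, 2))


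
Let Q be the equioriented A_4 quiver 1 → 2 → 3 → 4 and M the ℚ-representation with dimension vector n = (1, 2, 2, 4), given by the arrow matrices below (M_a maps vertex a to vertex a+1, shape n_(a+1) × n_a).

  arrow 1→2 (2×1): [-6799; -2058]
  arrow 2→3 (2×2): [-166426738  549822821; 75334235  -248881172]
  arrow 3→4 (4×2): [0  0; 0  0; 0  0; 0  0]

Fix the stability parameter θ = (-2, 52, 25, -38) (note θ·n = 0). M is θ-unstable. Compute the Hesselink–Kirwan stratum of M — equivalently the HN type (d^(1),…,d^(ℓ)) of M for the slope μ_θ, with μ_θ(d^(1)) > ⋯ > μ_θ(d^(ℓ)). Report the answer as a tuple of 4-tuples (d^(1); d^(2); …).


Barcode: M ≅ I[1,3], I[2,3], I[4,4]^4. HN layers by μ_θ (3 steps, strictly decreasing):
  μ^(1)=77/2; μ^(2)=-2; μ^(3)=-38

((0, 2, 2, 0); (1, 0, 0, 0); (0, 0, 0, 4))


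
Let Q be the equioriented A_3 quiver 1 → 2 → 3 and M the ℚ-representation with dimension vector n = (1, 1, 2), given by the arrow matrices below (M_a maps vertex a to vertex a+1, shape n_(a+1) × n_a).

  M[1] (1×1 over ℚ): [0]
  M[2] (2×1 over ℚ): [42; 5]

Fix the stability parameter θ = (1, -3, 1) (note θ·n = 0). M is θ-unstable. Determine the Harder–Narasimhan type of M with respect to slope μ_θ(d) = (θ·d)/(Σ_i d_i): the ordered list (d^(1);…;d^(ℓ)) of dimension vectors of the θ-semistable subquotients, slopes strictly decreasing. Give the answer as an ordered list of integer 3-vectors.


Interval decomposition of M: I[1,1], I[2,3], I[3,3].
HN type (ℓ=2): μ^(1)=1; μ^(2)=-3

((1, 0, 2); (0, 1, 0))


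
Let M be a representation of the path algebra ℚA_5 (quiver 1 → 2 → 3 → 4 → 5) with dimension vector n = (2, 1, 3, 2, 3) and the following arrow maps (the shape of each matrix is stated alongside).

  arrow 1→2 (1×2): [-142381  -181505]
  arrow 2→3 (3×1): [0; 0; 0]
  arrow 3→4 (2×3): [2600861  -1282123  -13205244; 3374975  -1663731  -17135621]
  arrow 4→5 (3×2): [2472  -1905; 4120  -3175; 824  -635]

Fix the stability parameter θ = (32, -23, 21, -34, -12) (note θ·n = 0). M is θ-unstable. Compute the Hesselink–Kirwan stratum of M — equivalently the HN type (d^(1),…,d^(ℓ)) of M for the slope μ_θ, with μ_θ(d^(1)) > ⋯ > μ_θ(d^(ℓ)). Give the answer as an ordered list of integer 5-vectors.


Barcode: M ≅ I[1,1], I[1,2], I[3,3], I[3,4], I[3,5], I[5,5]^2. HN layers by μ_θ (6 steps, strictly decreasing):
  μ^(1)=32; μ^(2)=21; μ^(3)=9/2; μ^(4)=-13/2; μ^(5)=-25/3; μ^(6)=-12

((1, 0, 0, 0, 0); (0, 0, 1, 0, 0); (1, 1, 0, 0, 0); (0, 0, 1, 1, 0); (0, 0, 1, 1, 1); (0, 0, 0, 0, 2))


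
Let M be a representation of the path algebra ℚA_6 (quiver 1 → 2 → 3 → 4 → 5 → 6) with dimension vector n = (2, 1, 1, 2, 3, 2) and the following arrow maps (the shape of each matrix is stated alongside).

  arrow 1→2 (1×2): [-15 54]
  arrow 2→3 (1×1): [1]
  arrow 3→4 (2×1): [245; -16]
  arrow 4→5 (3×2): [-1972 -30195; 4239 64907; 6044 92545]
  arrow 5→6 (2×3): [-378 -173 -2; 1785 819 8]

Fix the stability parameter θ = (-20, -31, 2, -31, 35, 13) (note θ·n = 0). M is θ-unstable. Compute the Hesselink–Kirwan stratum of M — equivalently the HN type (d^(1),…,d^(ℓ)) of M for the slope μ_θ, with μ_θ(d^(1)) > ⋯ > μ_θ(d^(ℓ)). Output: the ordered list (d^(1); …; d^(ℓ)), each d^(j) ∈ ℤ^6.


Interval decomposition of M: I[1,1], I[1,6], I[4,6], I[5,5].
HN type (ℓ=6): μ^(1)=35; μ^(2)=24; μ^(3)=-29/2; μ^(4)=-20; μ^(5)=-51/2; μ^(6)=-31

((0, 0, 0, 0, 1, 0); (0, 0, 0, 0, 2, 2); (0, 0, 1, 1, 0, 0); (1, 0, 0, 0, 0, 0); (1, 1, 0, 0, 0, 0); (0, 0, 0, 1, 0, 0))


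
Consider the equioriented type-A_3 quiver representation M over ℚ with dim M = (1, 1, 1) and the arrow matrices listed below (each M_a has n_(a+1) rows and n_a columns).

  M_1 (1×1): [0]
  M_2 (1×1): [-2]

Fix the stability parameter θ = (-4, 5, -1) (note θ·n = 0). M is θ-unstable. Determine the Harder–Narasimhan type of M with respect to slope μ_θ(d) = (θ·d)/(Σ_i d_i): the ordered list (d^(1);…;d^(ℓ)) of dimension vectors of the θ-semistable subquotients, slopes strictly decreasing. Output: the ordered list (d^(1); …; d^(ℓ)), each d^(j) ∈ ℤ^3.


Interval decomposition of M: I[1,1], I[2,3].
HN type (ℓ=2): μ^(1)=2; μ^(2)=-4

((0, 1, 1); (1, 0, 0))


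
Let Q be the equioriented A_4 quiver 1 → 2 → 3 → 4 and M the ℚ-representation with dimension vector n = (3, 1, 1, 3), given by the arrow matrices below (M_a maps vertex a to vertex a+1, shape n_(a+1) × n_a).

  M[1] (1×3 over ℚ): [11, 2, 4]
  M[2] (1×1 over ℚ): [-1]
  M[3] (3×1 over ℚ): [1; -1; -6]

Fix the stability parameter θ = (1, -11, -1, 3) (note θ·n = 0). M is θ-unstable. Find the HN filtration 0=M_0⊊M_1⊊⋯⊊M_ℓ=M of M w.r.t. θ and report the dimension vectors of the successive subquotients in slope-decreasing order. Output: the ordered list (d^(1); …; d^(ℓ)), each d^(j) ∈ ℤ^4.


Interval decomposition of M: I[1,1]^2, I[1,4], I[4,4]^2.
HN type (ℓ=4): μ^(1)=3; μ^(2)=1; μ^(3)=-1; μ^(4)=-5

((0, 0, 0, 3); (2, 0, 0, 0); (0, 0, 1, 0); (1, 1, 0, 0))


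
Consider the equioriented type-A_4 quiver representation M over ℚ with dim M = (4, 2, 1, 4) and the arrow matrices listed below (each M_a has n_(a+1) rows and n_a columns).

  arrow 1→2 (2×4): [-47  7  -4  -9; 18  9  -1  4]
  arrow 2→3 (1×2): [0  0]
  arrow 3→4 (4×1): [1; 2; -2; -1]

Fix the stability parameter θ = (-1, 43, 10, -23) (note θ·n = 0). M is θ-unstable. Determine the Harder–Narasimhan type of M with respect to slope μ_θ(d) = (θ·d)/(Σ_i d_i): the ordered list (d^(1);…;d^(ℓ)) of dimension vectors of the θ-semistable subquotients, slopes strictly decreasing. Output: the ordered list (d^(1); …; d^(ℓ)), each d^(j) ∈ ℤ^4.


Interval decomposition of M: I[1,1]^2, I[1,2]^2, I[3,4], I[4,4]^3.
HN type (ℓ=4): μ^(1)=43; μ^(2)=-1; μ^(3)=-13/2; μ^(4)=-23

((0, 2, 0, 0); (4, 0, 0, 0); (0, 0, 1, 1); (0, 0, 0, 3))


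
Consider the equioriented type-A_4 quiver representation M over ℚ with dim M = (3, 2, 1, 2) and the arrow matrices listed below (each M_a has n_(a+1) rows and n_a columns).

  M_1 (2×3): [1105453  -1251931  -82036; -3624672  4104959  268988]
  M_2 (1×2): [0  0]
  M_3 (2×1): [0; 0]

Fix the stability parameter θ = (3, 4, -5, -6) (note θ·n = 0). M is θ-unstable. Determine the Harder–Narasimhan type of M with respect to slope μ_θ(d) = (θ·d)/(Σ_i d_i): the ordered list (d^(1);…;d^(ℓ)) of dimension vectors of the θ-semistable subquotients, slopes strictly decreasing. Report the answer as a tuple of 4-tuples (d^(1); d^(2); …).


Barcode: M ≅ I[1,1], I[1,2]^2, I[3,3], I[4,4]^2. HN layers by μ_θ (4 steps, strictly decreasing):
  μ^(1)=4; μ^(2)=3; μ^(3)=-5; μ^(4)=-6

((0, 2, 0, 0); (3, 0, 0, 0); (0, 0, 1, 0); (0, 0, 0, 2))


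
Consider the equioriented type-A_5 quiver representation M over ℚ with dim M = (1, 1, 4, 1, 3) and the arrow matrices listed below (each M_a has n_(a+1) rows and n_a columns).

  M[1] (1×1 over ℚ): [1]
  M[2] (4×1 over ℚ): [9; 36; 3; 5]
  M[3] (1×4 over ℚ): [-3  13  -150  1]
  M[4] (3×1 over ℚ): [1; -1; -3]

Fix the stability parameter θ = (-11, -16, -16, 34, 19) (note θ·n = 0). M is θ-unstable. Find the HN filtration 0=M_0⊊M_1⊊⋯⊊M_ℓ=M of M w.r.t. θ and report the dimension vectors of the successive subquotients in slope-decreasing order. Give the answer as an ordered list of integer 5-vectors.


Barcode: M ≅ I[1,5], I[3,3]^3, I[5,5]^2. HN layers by μ_θ (4 steps, strictly decreasing):
  μ^(1)=53/2; μ^(2)=19; μ^(3)=-43/3; μ^(4)=-16

((0, 0, 0, 1, 1); (0, 0, 0, 0, 2); (1, 1, 1, 0, 0); (0, 0, 3, 0, 0))


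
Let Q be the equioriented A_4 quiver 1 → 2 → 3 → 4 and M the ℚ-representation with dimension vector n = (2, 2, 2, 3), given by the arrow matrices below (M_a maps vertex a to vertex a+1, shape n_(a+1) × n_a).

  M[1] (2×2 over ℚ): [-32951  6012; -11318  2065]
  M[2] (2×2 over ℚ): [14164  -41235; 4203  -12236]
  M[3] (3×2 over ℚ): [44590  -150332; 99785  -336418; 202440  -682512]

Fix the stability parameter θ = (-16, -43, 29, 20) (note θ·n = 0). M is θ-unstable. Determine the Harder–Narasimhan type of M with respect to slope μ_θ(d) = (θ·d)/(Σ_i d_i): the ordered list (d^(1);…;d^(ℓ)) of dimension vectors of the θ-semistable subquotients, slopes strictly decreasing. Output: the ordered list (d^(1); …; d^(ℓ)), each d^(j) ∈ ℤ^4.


Via rank(M_{q-1}∘⋯∘M_p): M ≅ I[1,3], I[1,4], I[4,4]^2.
μ_θ-semistable layers: μ^(1)=29; μ^(2)=49/2; μ^(3)=20; μ^(4)=-59/2

((0, 0, 1, 0); (0, 0, 1, 1); (0, 0, 0, 2); (2, 2, 0, 0))


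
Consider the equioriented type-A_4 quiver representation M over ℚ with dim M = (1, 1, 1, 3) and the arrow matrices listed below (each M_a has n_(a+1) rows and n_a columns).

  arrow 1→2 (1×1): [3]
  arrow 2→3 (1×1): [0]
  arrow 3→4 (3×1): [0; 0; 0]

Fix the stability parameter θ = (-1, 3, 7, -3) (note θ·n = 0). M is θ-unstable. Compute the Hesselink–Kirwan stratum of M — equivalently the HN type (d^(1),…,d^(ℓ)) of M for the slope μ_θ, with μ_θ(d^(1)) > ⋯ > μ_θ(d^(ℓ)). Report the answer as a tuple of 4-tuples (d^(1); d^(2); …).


Via rank(M_{q-1}∘⋯∘M_p): M ≅ I[1,2], I[3,3], I[4,4]^3.
μ_θ-semistable layers: μ^(1)=7; μ^(2)=3; μ^(3)=-1; μ^(4)=-3

((0, 0, 1, 0); (0, 1, 0, 0); (1, 0, 0, 0); (0, 0, 0, 3))


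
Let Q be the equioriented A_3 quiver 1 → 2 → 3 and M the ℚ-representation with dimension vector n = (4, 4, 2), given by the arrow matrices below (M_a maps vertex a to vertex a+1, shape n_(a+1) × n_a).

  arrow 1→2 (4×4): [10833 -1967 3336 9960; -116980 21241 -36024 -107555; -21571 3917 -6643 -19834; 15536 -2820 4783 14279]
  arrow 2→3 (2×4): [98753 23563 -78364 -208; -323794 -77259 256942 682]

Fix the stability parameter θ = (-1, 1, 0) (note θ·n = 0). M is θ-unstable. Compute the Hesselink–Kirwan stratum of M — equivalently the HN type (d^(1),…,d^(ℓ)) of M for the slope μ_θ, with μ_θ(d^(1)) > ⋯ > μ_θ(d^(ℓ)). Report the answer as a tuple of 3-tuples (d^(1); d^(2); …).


Interval decomposition of M: I[1,2]^2, I[1,3]^2.
HN type (ℓ=3): μ^(1)=1; μ^(2)=1/2; μ^(3)=-1

((0, 2, 0); (0, 2, 2); (4, 0, 0))
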